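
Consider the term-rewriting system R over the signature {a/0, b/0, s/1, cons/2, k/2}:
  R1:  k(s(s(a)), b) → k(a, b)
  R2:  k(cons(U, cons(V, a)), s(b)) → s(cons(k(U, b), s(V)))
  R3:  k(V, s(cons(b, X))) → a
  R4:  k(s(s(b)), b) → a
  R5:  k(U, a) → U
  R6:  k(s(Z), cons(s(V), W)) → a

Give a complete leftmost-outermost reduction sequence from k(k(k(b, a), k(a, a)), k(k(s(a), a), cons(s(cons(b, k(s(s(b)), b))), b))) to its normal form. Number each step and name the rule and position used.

1. k(k(k(b, a), k(a, a)), k(k(s(a), a), cons(s(cons(b, k(s(s(b)), b))), b)))  →  k(k(b, k(a, a)), k(k(s(a), a), cons(s(cons(b, k(s(s(b)), b))), b)))   [R5 at 1.1]
2. k(k(b, k(a, a)), k(k(s(a), a), cons(s(cons(b, k(s(s(b)), b))), b)))  →  k(k(b, a), k(k(s(a), a), cons(s(cons(b, k(s(s(b)), b))), b)))   [R5 at 1.2]
3. k(k(b, a), k(k(s(a), a), cons(s(cons(b, k(s(s(b)), b))), b)))  →  k(b, k(k(s(a), a), cons(s(cons(b, k(s(s(b)), b))), b)))   [R5 at 1]
4. k(b, k(k(s(a), a), cons(s(cons(b, k(s(s(b)), b))), b)))  →  k(b, k(s(a), cons(s(cons(b, k(s(s(b)), b))), b)))   [R5 at 2.1]
5. k(b, k(s(a), cons(s(cons(b, k(s(s(b)), b))), b)))  →  k(b, a)   [R6 at 2]
6. k(b, a)  →  b   [R5 at ε]

b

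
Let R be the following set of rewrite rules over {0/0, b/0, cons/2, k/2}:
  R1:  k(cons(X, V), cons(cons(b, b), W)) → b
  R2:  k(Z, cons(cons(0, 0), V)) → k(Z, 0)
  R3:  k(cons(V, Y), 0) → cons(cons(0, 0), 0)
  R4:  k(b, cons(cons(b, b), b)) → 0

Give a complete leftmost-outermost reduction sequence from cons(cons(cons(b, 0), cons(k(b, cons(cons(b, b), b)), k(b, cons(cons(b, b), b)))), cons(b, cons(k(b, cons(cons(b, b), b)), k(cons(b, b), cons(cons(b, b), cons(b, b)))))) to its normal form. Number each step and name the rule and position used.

cons(cons(cons(b, 0), cons(0, 0)), cons(b, cons(0, b)))

1. cons(cons(cons(b, 0), cons(k(b, cons(cons(b, b), b)), k(b, cons(cons(b, b), b)))), cons(b, cons(k(b, cons(cons(b, b), b)), k(cons(b, b), cons(cons(b, b), cons(b, b))))))  →  cons(cons(cons(b, 0), cons(0, k(b, cons(cons(b, b), b)))), cons(b, cons(k(b, cons(cons(b, b), b)), k(cons(b, b), cons(cons(b, b), cons(b, b))))))   [R4 at 1.2.1]
2. cons(cons(cons(b, 0), cons(0, k(b, cons(cons(b, b), b)))), cons(b, cons(k(b, cons(cons(b, b), b)), k(cons(b, b), cons(cons(b, b), cons(b, b))))))  →  cons(cons(cons(b, 0), cons(0, 0)), cons(b, cons(k(b, cons(cons(b, b), b)), k(cons(b, b), cons(cons(b, b), cons(b, b))))))   [R4 at 1.2.2]
3. cons(cons(cons(b, 0), cons(0, 0)), cons(b, cons(k(b, cons(cons(b, b), b)), k(cons(b, b), cons(cons(b, b), cons(b, b))))))  →  cons(cons(cons(b, 0), cons(0, 0)), cons(b, cons(0, k(cons(b, b), cons(cons(b, b), cons(b, b))))))   [R4 at 2.2.1]
4. cons(cons(cons(b, 0), cons(0, 0)), cons(b, cons(0, k(cons(b, b), cons(cons(b, b), cons(b, b))))))  →  cons(cons(cons(b, 0), cons(0, 0)), cons(b, cons(0, b)))   [R1 at 2.2.2]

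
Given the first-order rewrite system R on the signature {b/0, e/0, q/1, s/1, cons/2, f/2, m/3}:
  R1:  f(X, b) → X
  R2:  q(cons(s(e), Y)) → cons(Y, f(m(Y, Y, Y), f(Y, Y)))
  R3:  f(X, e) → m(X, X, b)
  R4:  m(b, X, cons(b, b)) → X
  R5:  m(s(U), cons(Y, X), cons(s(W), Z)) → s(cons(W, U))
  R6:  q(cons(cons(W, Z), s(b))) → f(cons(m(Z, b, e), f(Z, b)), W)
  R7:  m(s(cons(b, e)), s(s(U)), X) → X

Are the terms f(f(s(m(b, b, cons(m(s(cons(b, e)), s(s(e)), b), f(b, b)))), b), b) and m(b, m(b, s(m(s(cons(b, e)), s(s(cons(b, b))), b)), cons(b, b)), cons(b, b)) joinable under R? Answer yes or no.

Reduce t₁ = f(f(s(m(b, b, cons(m(s(cons(b, e)), s(s(e)), b), f(b, b)))), b), b):
1. f(f(s(m(b, b, cons(m(s(cons(b, e)), s(s(e)), b), f(b, b)))), b), b)  →  f(s(m(b, b, cons(m(s(cons(b, e)), s(s(e)), b), f(b, b)))), b)   [R1 at ε]
2. f(s(m(b, b, cons(m(s(cons(b, e)), s(s(e)), b), f(b, b)))), b)  →  s(m(b, b, cons(m(s(cons(b, e)), s(s(e)), b), f(b, b))))   [R1 at ε]
3. s(m(b, b, cons(m(s(cons(b, e)), s(s(e)), b), f(b, b))))  →  s(m(b, b, cons(b, f(b, b))))   [R7 at 1.3.1]
4. s(m(b, b, cons(b, f(b, b))))  →  s(m(b, b, cons(b, b)))   [R1 at 1.3.2]
5. s(m(b, b, cons(b, b)))  →  s(b)   [R4 at 1]

Reduce t₂ = m(b, m(b, s(m(s(cons(b, e)), s(s(cons(b, b))), b)), cons(b, b)), cons(b, b)):
1. m(b, m(b, s(m(s(cons(b, e)), s(s(cons(b, b))), b)), cons(b, b)), cons(b, b))  →  m(b, s(m(s(cons(b, e)), s(s(cons(b, b))), b)), cons(b, b))   [R4 at ε]
2. m(b, s(m(s(cons(b, e)), s(s(cons(b, b))), b)), cons(b, b))  →  s(m(s(cons(b, e)), s(s(cons(b, b))), b))   [R4 at ε]
3. s(m(s(cons(b, e)), s(s(cons(b, b))), b))  →  s(b)   [R7 at 1]

yes — NF(t₁) = s(b), NF(t₂) = s(b)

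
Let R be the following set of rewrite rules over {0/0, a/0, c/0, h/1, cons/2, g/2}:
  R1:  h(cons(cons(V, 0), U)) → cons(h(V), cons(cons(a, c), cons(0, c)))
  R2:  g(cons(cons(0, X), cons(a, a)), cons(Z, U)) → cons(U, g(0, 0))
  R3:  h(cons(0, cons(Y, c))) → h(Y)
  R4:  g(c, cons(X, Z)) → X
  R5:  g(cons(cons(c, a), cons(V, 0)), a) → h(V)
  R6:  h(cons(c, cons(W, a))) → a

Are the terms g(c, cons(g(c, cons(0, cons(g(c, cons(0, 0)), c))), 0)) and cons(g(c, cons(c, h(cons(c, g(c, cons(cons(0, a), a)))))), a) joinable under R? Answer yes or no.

no — NF(t₁) = 0, NF(t₂) = cons(c, a)

Reduce t₁ = g(c, cons(g(c, cons(0, cons(g(c, cons(0, 0)), c))), 0)):
1. g(c, cons(g(c, cons(0, cons(g(c, cons(0, 0)), c))), 0))  →  g(c, cons(0, cons(g(c, cons(0, 0)), c)))   [R4 at ε]
2. g(c, cons(0, cons(g(c, cons(0, 0)), c)))  →  0   [R4 at ε]

Reduce t₂ = cons(g(c, cons(c, h(cons(c, g(c, cons(cons(0, a), a)))))), a):
1. cons(g(c, cons(c, h(cons(c, g(c, cons(cons(0, a), a)))))), a)  →  cons(c, a)   [R4 at 1]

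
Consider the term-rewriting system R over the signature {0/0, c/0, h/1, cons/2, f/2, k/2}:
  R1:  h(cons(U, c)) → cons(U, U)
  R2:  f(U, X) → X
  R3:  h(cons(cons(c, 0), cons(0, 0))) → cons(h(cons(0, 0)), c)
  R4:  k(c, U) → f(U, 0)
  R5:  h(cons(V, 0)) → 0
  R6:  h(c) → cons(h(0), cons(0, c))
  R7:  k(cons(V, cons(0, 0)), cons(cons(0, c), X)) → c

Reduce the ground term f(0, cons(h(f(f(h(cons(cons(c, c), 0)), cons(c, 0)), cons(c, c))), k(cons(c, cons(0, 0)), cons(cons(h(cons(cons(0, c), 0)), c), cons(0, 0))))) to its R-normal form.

1. f(0, cons(h(f(f(h(cons(cons(c, c), 0)), cons(c, 0)), cons(c, c))), k(cons(c, cons(0, 0)), cons(cons(h(cons(cons(0, c), 0)), c), cons(0, 0)))))  →  cons(h(f(f(h(cons(cons(c, c), 0)), cons(c, 0)), cons(c, c))), k(cons(c, cons(0, 0)), cons(cons(h(cons(cons(0, c), 0)), c), cons(0, 0))))   [R2 at ε]
2. cons(h(f(f(h(cons(cons(c, c), 0)), cons(c, 0)), cons(c, c))), k(cons(c, cons(0, 0)), cons(cons(h(cons(cons(0, c), 0)), c), cons(0, 0))))  →  cons(h(cons(c, c)), k(cons(c, cons(0, 0)), cons(cons(h(cons(cons(0, c), 0)), c), cons(0, 0))))   [R2 at 1.1]
3. cons(h(cons(c, c)), k(cons(c, cons(0, 0)), cons(cons(h(cons(cons(0, c), 0)), c), cons(0, 0))))  →  cons(cons(c, c), k(cons(c, cons(0, 0)), cons(cons(h(cons(cons(0, c), 0)), c), cons(0, 0))))   [R1 at 1]
4. cons(cons(c, c), k(cons(c, cons(0, 0)), cons(cons(h(cons(cons(0, c), 0)), c), cons(0, 0))))  →  cons(cons(c, c), k(cons(c, cons(0, 0)), cons(cons(0, c), cons(0, 0))))   [R5 at 2.2.1.1]
5. cons(cons(c, c), k(cons(c, cons(0, 0)), cons(cons(0, c), cons(0, 0))))  →  cons(cons(c, c), c)   [R7 at 2]

cons(cons(c, c), c)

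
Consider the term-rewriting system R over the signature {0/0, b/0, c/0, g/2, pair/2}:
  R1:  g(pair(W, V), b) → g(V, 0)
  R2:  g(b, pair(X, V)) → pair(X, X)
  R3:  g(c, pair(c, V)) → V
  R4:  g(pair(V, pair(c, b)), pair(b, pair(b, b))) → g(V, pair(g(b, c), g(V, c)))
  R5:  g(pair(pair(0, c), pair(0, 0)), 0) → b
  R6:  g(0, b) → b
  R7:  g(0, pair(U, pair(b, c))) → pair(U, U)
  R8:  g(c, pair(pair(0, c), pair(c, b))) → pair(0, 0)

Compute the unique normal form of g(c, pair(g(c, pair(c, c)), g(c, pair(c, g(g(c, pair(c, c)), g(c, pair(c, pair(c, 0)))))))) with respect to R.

1. g(c, pair(g(c, pair(c, c)), g(c, pair(c, g(g(c, pair(c, c)), g(c, pair(c, pair(c, 0))))))))  →  g(c, pair(c, g(c, pair(c, g(g(c, pair(c, c)), g(c, pair(c, pair(c, 0))))))))   [R3 at 2.1]
2. g(c, pair(c, g(c, pair(c, g(g(c, pair(c, c)), g(c, pair(c, pair(c, 0))))))))  →  g(c, pair(c, g(g(c, pair(c, c)), g(c, pair(c, pair(c, 0))))))   [R3 at ε]
3. g(c, pair(c, g(g(c, pair(c, c)), g(c, pair(c, pair(c, 0))))))  →  g(g(c, pair(c, c)), g(c, pair(c, pair(c, 0))))   [R3 at ε]
4. g(g(c, pair(c, c)), g(c, pair(c, pair(c, 0))))  →  g(c, g(c, pair(c, pair(c, 0))))   [R3 at 1]
5. g(c, g(c, pair(c, pair(c, 0))))  →  g(c, pair(c, 0))   [R3 at 2]
6. g(c, pair(c, 0))  →  0   [R3 at ε]

0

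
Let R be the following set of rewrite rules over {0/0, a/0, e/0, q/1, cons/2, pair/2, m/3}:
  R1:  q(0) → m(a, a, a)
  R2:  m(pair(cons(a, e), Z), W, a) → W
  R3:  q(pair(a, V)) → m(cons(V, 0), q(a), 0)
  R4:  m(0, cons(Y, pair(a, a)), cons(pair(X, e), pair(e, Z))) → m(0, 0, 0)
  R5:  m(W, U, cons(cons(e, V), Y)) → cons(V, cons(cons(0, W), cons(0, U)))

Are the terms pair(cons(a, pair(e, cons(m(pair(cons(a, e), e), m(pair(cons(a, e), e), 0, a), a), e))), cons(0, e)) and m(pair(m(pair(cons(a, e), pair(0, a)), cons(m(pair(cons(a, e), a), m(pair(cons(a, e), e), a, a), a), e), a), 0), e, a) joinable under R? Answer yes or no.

Reduce t₁ = pair(cons(a, pair(e, cons(m(pair(cons(a, e), e), m(pair(cons(a, e), e), 0, a), a), e))), cons(0, e)):
1. pair(cons(a, pair(e, cons(m(pair(cons(a, e), e), m(pair(cons(a, e), e), 0, a), a), e))), cons(0, e))  →  pair(cons(a, pair(e, cons(m(pair(cons(a, e), e), 0, a), e))), cons(0, e))   [R2 at 1.2.2.1]
2. pair(cons(a, pair(e, cons(m(pair(cons(a, e), e), 0, a), e))), cons(0, e))  →  pair(cons(a, pair(e, cons(0, e))), cons(0, e))   [R2 at 1.2.2.1]

Reduce t₂ = m(pair(m(pair(cons(a, e), pair(0, a)), cons(m(pair(cons(a, e), a), m(pair(cons(a, e), e), a, a), a), e), a), 0), e, a):
1. m(pair(m(pair(cons(a, e), pair(0, a)), cons(m(pair(cons(a, e), a), m(pair(cons(a, e), e), a, a), a), e), a), 0), e, a)  →  m(pair(cons(m(pair(cons(a, e), a), m(pair(cons(a, e), e), a, a), a), e), 0), e, a)   [R2 at 1.1]
2. m(pair(cons(m(pair(cons(a, e), a), m(pair(cons(a, e), e), a, a), a), e), 0), e, a)  →  m(pair(cons(m(pair(cons(a, e), e), a, a), e), 0), e, a)   [R2 at 1.1.1]
3. m(pair(cons(m(pair(cons(a, e), e), a, a), e), 0), e, a)  →  m(pair(cons(a, e), 0), e, a)   [R2 at 1.1.1]
4. m(pair(cons(a, e), 0), e, a)  →  e   [R2 at ε]

no — NF(t₁) = pair(cons(a, pair(e, cons(0, e))), cons(0, e)), NF(t₂) = e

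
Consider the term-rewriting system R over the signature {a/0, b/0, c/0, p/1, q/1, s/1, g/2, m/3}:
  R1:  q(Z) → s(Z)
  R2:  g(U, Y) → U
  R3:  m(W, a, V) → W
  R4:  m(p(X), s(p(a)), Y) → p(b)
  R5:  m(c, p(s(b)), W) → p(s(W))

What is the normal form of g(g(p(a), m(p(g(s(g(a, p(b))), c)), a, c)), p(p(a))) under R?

p(a)

1. g(g(p(a), m(p(g(s(g(a, p(b))), c)), a, c)), p(p(a)))  →  g(p(a), m(p(g(s(g(a, p(b))), c)), a, c))   [R2 at ε]
2. g(p(a), m(p(g(s(g(a, p(b))), c)), a, c))  →  p(a)   [R2 at ε]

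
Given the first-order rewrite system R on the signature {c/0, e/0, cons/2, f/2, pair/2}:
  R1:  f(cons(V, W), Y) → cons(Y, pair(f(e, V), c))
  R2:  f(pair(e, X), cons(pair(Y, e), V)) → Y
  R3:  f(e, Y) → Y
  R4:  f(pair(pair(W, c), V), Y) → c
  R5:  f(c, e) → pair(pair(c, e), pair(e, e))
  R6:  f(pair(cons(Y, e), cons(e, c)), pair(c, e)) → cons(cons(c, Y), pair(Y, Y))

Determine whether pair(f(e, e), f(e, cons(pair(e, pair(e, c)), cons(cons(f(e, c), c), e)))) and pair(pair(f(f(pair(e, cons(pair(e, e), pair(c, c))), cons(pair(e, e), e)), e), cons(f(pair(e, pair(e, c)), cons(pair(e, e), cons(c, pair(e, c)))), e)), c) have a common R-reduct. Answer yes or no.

Reduce t₁ = pair(f(e, e), f(e, cons(pair(e, pair(e, c)), cons(cons(f(e, c), c), e)))):
1. pair(f(e, e), f(e, cons(pair(e, pair(e, c)), cons(cons(f(e, c), c), e))))  →  pair(e, f(e, cons(pair(e, pair(e, c)), cons(cons(f(e, c), c), e))))   [R3 at 1]
2. pair(e, f(e, cons(pair(e, pair(e, c)), cons(cons(f(e, c), c), e))))  →  pair(e, cons(pair(e, pair(e, c)), cons(cons(f(e, c), c), e)))   [R3 at 2]
3. pair(e, cons(pair(e, pair(e, c)), cons(cons(f(e, c), c), e)))  →  pair(e, cons(pair(e, pair(e, c)), cons(cons(c, c), e)))   [R3 at 2.2.1.1]

Reduce t₂ = pair(pair(f(f(pair(e, cons(pair(e, e), pair(c, c))), cons(pair(e, e), e)), e), cons(f(pair(e, pair(e, c)), cons(pair(e, e), cons(c, pair(e, c)))), e)), c):
1. pair(pair(f(f(pair(e, cons(pair(e, e), pair(c, c))), cons(pair(e, e), e)), e), cons(f(pair(e, pair(e, c)), cons(pair(e, e), cons(c, pair(e, c)))), e)), c)  →  pair(pair(f(e, e), cons(f(pair(e, pair(e, c)), cons(pair(e, e), cons(c, pair(e, c)))), e)), c)   [R2 at 1.1.1]
2. pair(pair(f(e, e), cons(f(pair(e, pair(e, c)), cons(pair(e, e), cons(c, pair(e, c)))), e)), c)  →  pair(pair(e, cons(f(pair(e, pair(e, c)), cons(pair(e, e), cons(c, pair(e, c)))), e)), c)   [R3 at 1.1]
3. pair(pair(e, cons(f(pair(e, pair(e, c)), cons(pair(e, e), cons(c, pair(e, c)))), e)), c)  →  pair(pair(e, cons(e, e)), c)   [R2 at 1.2.1]

no — NF(t₁) = pair(e, cons(pair(e, pair(e, c)), cons(cons(c, c), e))), NF(t₂) = pair(pair(e, cons(e, e)), c)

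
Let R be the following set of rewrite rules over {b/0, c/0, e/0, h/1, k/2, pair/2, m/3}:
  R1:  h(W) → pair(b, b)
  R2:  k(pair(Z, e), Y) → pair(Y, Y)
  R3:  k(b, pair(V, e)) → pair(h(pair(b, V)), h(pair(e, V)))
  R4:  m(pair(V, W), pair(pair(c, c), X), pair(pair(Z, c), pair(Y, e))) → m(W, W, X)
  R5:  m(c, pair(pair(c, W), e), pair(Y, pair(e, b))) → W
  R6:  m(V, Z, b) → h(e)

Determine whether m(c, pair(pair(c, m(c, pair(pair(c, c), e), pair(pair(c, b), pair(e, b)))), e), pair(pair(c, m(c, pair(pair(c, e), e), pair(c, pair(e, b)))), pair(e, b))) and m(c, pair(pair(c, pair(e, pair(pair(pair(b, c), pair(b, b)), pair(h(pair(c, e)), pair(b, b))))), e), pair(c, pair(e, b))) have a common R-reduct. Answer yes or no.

Reduce t₁ = m(c, pair(pair(c, m(c, pair(pair(c, c), e), pair(pair(c, b), pair(e, b)))), e), pair(pair(c, m(c, pair(pair(c, e), e), pair(c, pair(e, b)))), pair(e, b))):
1. m(c, pair(pair(c, m(c, pair(pair(c, c), e), pair(pair(c, b), pair(e, b)))), e), pair(pair(c, m(c, pair(pair(c, e), e), pair(c, pair(e, b)))), pair(e, b)))  →  m(c, pair(pair(c, c), e), pair(pair(c, b), pair(e, b)))   [R5 at ε]
2. m(c, pair(pair(c, c), e), pair(pair(c, b), pair(e, b)))  →  c   [R5 at ε]

Reduce t₂ = m(c, pair(pair(c, pair(e, pair(pair(pair(b, c), pair(b, b)), pair(h(pair(c, e)), pair(b, b))))), e), pair(c, pair(e, b))):
1. m(c, pair(pair(c, pair(e, pair(pair(pair(b, c), pair(b, b)), pair(h(pair(c, e)), pair(b, b))))), e), pair(c, pair(e, b)))  →  pair(e, pair(pair(pair(b, c), pair(b, b)), pair(h(pair(c, e)), pair(b, b))))   [R5 at ε]
2. pair(e, pair(pair(pair(b, c), pair(b, b)), pair(h(pair(c, e)), pair(b, b))))  →  pair(e, pair(pair(pair(b, c), pair(b, b)), pair(pair(b, b), pair(b, b))))   [R1 at 2.2.1]

no — NF(t₁) = c, NF(t₂) = pair(e, pair(pair(pair(b, c), pair(b, b)), pair(pair(b, b), pair(b, b))))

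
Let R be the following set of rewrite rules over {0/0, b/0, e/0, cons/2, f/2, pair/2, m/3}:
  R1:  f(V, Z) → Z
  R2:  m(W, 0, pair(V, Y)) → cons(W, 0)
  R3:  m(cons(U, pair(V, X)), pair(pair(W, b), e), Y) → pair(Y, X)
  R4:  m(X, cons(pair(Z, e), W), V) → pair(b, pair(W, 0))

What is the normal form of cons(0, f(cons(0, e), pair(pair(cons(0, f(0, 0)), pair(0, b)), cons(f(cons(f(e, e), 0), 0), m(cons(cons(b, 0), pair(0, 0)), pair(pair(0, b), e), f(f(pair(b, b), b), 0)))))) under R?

1. cons(0, f(cons(0, e), pair(pair(cons(0, f(0, 0)), pair(0, b)), cons(f(cons(f(e, e), 0), 0), m(cons(cons(b, 0), pair(0, 0)), pair(pair(0, b), e), f(f(pair(b, b), b), 0))))))  →  cons(0, pair(pair(cons(0, f(0, 0)), pair(0, b)), cons(f(cons(f(e, e), 0), 0), m(cons(cons(b, 0), pair(0, 0)), pair(pair(0, b), e), f(f(pair(b, b), b), 0)))))   [R1 at 2]
2. cons(0, pair(pair(cons(0, f(0, 0)), pair(0, b)), cons(f(cons(f(e, e), 0), 0), m(cons(cons(b, 0), pair(0, 0)), pair(pair(0, b), e), f(f(pair(b, b), b), 0)))))  →  cons(0, pair(pair(cons(0, 0), pair(0, b)), cons(f(cons(f(e, e), 0), 0), m(cons(cons(b, 0), pair(0, 0)), pair(pair(0, b), e), f(f(pair(b, b), b), 0)))))   [R1 at 2.1.1.2]
3. cons(0, pair(pair(cons(0, 0), pair(0, b)), cons(f(cons(f(e, e), 0), 0), m(cons(cons(b, 0), pair(0, 0)), pair(pair(0, b), e), f(f(pair(b, b), b), 0)))))  →  cons(0, pair(pair(cons(0, 0), pair(0, b)), cons(0, m(cons(cons(b, 0), pair(0, 0)), pair(pair(0, b), e), f(f(pair(b, b), b), 0)))))   [R1 at 2.2.1]
4. cons(0, pair(pair(cons(0, 0), pair(0, b)), cons(0, m(cons(cons(b, 0), pair(0, 0)), pair(pair(0, b), e), f(f(pair(b, b), b), 0)))))  →  cons(0, pair(pair(cons(0, 0), pair(0, b)), cons(0, pair(f(f(pair(b, b), b), 0), 0))))   [R3 at 2.2.2]
5. cons(0, pair(pair(cons(0, 0), pair(0, b)), cons(0, pair(f(f(pair(b, b), b), 0), 0))))  →  cons(0, pair(pair(cons(0, 0), pair(0, b)), cons(0, pair(0, 0))))   [R1 at 2.2.2.1]

cons(0, pair(pair(cons(0, 0), pair(0, b)), cons(0, pair(0, 0))))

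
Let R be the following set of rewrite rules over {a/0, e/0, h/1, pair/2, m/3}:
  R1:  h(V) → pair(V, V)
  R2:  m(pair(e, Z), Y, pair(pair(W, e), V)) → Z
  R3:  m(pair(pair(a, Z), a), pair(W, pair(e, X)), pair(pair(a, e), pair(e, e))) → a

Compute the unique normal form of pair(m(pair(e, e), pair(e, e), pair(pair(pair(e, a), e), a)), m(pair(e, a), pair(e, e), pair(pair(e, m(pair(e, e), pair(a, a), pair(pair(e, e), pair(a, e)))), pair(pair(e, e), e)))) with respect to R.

pair(e, a)

1. pair(m(pair(e, e), pair(e, e), pair(pair(pair(e, a), e), a)), m(pair(e, a), pair(e, e), pair(pair(e, m(pair(e, e), pair(a, a), pair(pair(e, e), pair(a, e)))), pair(pair(e, e), e))))  →  pair(e, m(pair(e, a), pair(e, e), pair(pair(e, m(pair(e, e), pair(a, a), pair(pair(e, e), pair(a, e)))), pair(pair(e, e), e))))   [R2 at 1]
2. pair(e, m(pair(e, a), pair(e, e), pair(pair(e, m(pair(e, e), pair(a, a), pair(pair(e, e), pair(a, e)))), pair(pair(e, e), e))))  →  pair(e, m(pair(e, a), pair(e, e), pair(pair(e, e), pair(pair(e, e), e))))   [R2 at 2.3.1.2]
3. pair(e, m(pair(e, a), pair(e, e), pair(pair(e, e), pair(pair(e, e), e))))  →  pair(e, a)   [R2 at 2]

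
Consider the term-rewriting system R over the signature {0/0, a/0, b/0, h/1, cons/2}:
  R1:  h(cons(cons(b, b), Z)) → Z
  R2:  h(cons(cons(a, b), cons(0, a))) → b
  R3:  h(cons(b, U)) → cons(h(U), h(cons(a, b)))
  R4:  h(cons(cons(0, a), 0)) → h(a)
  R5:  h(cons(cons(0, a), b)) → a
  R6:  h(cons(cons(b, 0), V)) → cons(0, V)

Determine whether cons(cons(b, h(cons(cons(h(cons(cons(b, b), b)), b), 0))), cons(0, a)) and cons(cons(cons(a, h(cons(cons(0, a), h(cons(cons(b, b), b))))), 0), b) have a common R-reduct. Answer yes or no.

no — NF(t₁) = cons(cons(b, 0), cons(0, a)), NF(t₂) = cons(cons(cons(a, a), 0), b)

Reduce t₁ = cons(cons(b, h(cons(cons(h(cons(cons(b, b), b)), b), 0))), cons(0, a)):
1. cons(cons(b, h(cons(cons(h(cons(cons(b, b), b)), b), 0))), cons(0, a))  →  cons(cons(b, h(cons(cons(b, b), 0))), cons(0, a))   [R1 at 1.2.1.1.1]
2. cons(cons(b, h(cons(cons(b, b), 0))), cons(0, a))  →  cons(cons(b, 0), cons(0, a))   [R1 at 1.2]

Reduce t₂ = cons(cons(cons(a, h(cons(cons(0, a), h(cons(cons(b, b), b))))), 0), b):
1. cons(cons(cons(a, h(cons(cons(0, a), h(cons(cons(b, b), b))))), 0), b)  →  cons(cons(cons(a, h(cons(cons(0, a), b))), 0), b)   [R1 at 1.1.2.1.2]
2. cons(cons(cons(a, h(cons(cons(0, a), b))), 0), b)  →  cons(cons(cons(a, a), 0), b)   [R5 at 1.1.2]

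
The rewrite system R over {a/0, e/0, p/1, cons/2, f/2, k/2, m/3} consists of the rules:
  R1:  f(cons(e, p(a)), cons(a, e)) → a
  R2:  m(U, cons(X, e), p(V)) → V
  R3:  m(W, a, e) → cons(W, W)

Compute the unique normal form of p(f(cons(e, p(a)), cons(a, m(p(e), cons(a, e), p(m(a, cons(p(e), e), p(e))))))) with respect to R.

1. p(f(cons(e, p(a)), cons(a, m(p(e), cons(a, e), p(m(a, cons(p(e), e), p(e)))))))  →  p(f(cons(e, p(a)), cons(a, m(a, cons(p(e), e), p(e)))))   [R2 at 1.2.2]
2. p(f(cons(e, p(a)), cons(a, m(a, cons(p(e), e), p(e)))))  →  p(f(cons(e, p(a)), cons(a, e)))   [R2 at 1.2.2]
3. p(f(cons(e, p(a)), cons(a, e)))  →  p(a)   [R1 at 1]

p(a)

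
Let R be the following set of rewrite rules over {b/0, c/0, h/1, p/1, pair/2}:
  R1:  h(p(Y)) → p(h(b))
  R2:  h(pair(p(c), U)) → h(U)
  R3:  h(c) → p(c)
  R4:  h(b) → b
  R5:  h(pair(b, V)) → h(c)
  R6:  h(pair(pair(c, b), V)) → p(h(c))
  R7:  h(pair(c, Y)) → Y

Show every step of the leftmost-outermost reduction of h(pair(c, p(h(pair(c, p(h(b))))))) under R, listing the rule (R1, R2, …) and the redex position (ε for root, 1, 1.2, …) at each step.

1. h(pair(c, p(h(pair(c, p(h(b)))))))  →  p(h(pair(c, p(h(b)))))   [R7 at ε]
2. p(h(pair(c, p(h(b)))))  →  p(p(h(b)))   [R7 at 1]
3. p(p(h(b)))  →  p(p(b))   [R4 at 1.1]

p(p(b))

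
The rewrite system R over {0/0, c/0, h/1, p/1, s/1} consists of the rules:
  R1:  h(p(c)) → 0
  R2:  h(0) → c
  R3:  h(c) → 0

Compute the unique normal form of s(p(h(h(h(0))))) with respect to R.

s(p(c))

1. s(p(h(h(h(0)))))  →  s(p(h(h(c))))   [R2 at 1.1.1.1]
2. s(p(h(h(c))))  →  s(p(h(0)))   [R3 at 1.1.1]
3. s(p(h(0)))  →  s(p(c))   [R2 at 1.1]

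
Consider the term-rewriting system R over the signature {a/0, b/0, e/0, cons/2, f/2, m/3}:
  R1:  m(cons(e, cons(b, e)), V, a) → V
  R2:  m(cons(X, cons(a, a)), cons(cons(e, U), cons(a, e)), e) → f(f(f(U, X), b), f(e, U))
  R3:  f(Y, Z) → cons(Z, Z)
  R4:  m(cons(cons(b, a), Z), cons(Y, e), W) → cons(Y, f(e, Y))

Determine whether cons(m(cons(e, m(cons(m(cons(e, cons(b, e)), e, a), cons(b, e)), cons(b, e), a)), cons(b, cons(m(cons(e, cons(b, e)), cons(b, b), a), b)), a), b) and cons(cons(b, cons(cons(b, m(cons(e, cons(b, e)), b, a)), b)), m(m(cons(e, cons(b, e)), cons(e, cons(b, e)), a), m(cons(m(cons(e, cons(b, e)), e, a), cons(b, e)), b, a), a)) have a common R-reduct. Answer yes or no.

Reduce t₁ = cons(m(cons(e, m(cons(m(cons(e, cons(b, e)), e, a), cons(b, e)), cons(b, e), a)), cons(b, cons(m(cons(e, cons(b, e)), cons(b, b), a), b)), a), b):
1. cons(m(cons(e, m(cons(m(cons(e, cons(b, e)), e, a), cons(b, e)), cons(b, e), a)), cons(b, cons(m(cons(e, cons(b, e)), cons(b, b), a), b)), a), b)  →  cons(m(cons(e, m(cons(e, cons(b, e)), cons(b, e), a)), cons(b, cons(m(cons(e, cons(b, e)), cons(b, b), a), b)), a), b)   [R1 at 1.1.2.1.1]
2. cons(m(cons(e, m(cons(e, cons(b, e)), cons(b, e), a)), cons(b, cons(m(cons(e, cons(b, e)), cons(b, b), a), b)), a), b)  →  cons(m(cons(e, cons(b, e)), cons(b, cons(m(cons(e, cons(b, e)), cons(b, b), a), b)), a), b)   [R1 at 1.1.2]
3. cons(m(cons(e, cons(b, e)), cons(b, cons(m(cons(e, cons(b, e)), cons(b, b), a), b)), a), b)  →  cons(cons(b, cons(m(cons(e, cons(b, e)), cons(b, b), a), b)), b)   [R1 at 1]
4. cons(cons(b, cons(m(cons(e, cons(b, e)), cons(b, b), a), b)), b)  →  cons(cons(b, cons(cons(b, b), b)), b)   [R1 at 1.2.1]

Reduce t₂ = cons(cons(b, cons(cons(b, m(cons(e, cons(b, e)), b, a)), b)), m(m(cons(e, cons(b, e)), cons(e, cons(b, e)), a), m(cons(m(cons(e, cons(b, e)), e, a), cons(b, e)), b, a), a)):
1. cons(cons(b, cons(cons(b, m(cons(e, cons(b, e)), b, a)), b)), m(m(cons(e, cons(b, e)), cons(e, cons(b, e)), a), m(cons(m(cons(e, cons(b, e)), e, a), cons(b, e)), b, a), a))  →  cons(cons(b, cons(cons(b, b), b)), m(m(cons(e, cons(b, e)), cons(e, cons(b, e)), a), m(cons(m(cons(e, cons(b, e)), e, a), cons(b, e)), b, a), a))   [R1 at 1.2.1.2]
2. cons(cons(b, cons(cons(b, b), b)), m(m(cons(e, cons(b, e)), cons(e, cons(b, e)), a), m(cons(m(cons(e, cons(b, e)), e, a), cons(b, e)), b, a), a))  →  cons(cons(b, cons(cons(b, b), b)), m(cons(e, cons(b, e)), m(cons(m(cons(e, cons(b, e)), e, a), cons(b, e)), b, a), a))   [R1 at 2.1]
3. cons(cons(b, cons(cons(b, b), b)), m(cons(e, cons(b, e)), m(cons(m(cons(e, cons(b, e)), e, a), cons(b, e)), b, a), a))  →  cons(cons(b, cons(cons(b, b), b)), m(cons(m(cons(e, cons(b, e)), e, a), cons(b, e)), b, a))   [R1 at 2]
4. cons(cons(b, cons(cons(b, b), b)), m(cons(m(cons(e, cons(b, e)), e, a), cons(b, e)), b, a))  →  cons(cons(b, cons(cons(b, b), b)), m(cons(e, cons(b, e)), b, a))   [R1 at 2.1.1]
5. cons(cons(b, cons(cons(b, b), b)), m(cons(e, cons(b, e)), b, a))  →  cons(cons(b, cons(cons(b, b), b)), b)   [R1 at 2]

yes — NF(t₁) = cons(cons(b, cons(cons(b, b), b)), b), NF(t₂) = cons(cons(b, cons(cons(b, b), b)), b)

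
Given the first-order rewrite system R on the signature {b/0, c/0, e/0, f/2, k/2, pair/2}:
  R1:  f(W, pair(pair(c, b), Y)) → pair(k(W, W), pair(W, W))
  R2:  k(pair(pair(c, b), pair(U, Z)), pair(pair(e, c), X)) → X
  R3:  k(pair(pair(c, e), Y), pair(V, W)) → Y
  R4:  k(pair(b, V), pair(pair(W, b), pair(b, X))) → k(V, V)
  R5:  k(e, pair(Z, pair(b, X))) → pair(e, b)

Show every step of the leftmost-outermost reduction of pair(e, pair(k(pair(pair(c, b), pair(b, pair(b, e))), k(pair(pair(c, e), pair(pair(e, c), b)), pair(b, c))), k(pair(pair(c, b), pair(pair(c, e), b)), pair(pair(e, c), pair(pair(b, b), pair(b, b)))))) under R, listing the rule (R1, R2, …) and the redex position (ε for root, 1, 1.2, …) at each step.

pair(e, pair(b, pair(pair(b, b), pair(b, b))))

1. pair(e, pair(k(pair(pair(c, b), pair(b, pair(b, e))), k(pair(pair(c, e), pair(pair(e, c), b)), pair(b, c))), k(pair(pair(c, b), pair(pair(c, e), b)), pair(pair(e, c), pair(pair(b, b), pair(b, b))))))  →  pair(e, pair(k(pair(pair(c, b), pair(b, pair(b, e))), pair(pair(e, c), b)), k(pair(pair(c, b), pair(pair(c, e), b)), pair(pair(e, c), pair(pair(b, b), pair(b, b))))))   [R3 at 2.1.2]
2. pair(e, pair(k(pair(pair(c, b), pair(b, pair(b, e))), pair(pair(e, c), b)), k(pair(pair(c, b), pair(pair(c, e), b)), pair(pair(e, c), pair(pair(b, b), pair(b, b))))))  →  pair(e, pair(b, k(pair(pair(c, b), pair(pair(c, e), b)), pair(pair(e, c), pair(pair(b, b), pair(b, b))))))   [R2 at 2.1]
3. pair(e, pair(b, k(pair(pair(c, b), pair(pair(c, e), b)), pair(pair(e, c), pair(pair(b, b), pair(b, b))))))  →  pair(e, pair(b, pair(pair(b, b), pair(b, b))))   [R2 at 2.2]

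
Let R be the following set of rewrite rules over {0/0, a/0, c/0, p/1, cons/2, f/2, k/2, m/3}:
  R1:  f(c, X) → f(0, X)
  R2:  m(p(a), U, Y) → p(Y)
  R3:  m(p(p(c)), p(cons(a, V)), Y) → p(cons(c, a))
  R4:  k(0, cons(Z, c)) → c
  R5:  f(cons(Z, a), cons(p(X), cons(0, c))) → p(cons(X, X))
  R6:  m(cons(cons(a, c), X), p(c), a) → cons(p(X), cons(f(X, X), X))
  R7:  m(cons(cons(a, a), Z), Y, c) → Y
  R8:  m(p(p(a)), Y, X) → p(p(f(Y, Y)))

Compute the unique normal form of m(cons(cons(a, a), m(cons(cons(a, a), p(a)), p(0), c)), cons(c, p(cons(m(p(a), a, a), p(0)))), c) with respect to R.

cons(c, p(cons(p(a), p(0))))

1. m(cons(cons(a, a), m(cons(cons(a, a), p(a)), p(0), c)), cons(c, p(cons(m(p(a), a, a), p(0)))), c)  →  cons(c, p(cons(m(p(a), a, a), p(0))))   [R7 at ε]
2. cons(c, p(cons(m(p(a), a, a), p(0))))  →  cons(c, p(cons(p(a), p(0))))   [R2 at 2.1.1]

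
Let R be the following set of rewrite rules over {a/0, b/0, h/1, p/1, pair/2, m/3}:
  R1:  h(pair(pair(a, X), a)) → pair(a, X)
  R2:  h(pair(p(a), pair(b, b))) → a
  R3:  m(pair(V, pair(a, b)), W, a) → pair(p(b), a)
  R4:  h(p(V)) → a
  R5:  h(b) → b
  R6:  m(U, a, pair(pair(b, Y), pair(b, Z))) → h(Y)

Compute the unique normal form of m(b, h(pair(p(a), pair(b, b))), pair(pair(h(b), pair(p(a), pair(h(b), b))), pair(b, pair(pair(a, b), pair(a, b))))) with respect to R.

a

1. m(b, h(pair(p(a), pair(b, b))), pair(pair(h(b), pair(p(a), pair(h(b), b))), pair(b, pair(pair(a, b), pair(a, b)))))  →  m(b, a, pair(pair(h(b), pair(p(a), pair(h(b), b))), pair(b, pair(pair(a, b), pair(a, b)))))   [R2 at 2]
2. m(b, a, pair(pair(h(b), pair(p(a), pair(h(b), b))), pair(b, pair(pair(a, b), pair(a, b)))))  →  m(b, a, pair(pair(b, pair(p(a), pair(h(b), b))), pair(b, pair(pair(a, b), pair(a, b)))))   [R5 at 3.1.1]
3. m(b, a, pair(pair(b, pair(p(a), pair(h(b), b))), pair(b, pair(pair(a, b), pair(a, b)))))  →  h(pair(p(a), pair(h(b), b)))   [R6 at ε]
4. h(pair(p(a), pair(h(b), b)))  →  h(pair(p(a), pair(b, b)))   [R5 at 1.2.1]
5. h(pair(p(a), pair(b, b)))  →  a   [R2 at ε]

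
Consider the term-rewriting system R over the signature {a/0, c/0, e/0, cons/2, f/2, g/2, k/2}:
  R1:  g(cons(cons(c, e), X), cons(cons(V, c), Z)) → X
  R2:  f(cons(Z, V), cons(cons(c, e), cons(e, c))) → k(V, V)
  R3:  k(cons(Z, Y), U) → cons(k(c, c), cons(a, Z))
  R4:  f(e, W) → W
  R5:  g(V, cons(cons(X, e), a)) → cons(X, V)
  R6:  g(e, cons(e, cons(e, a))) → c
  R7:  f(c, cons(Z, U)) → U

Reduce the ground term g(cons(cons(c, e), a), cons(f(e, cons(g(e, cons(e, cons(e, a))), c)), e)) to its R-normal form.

a

1. g(cons(cons(c, e), a), cons(f(e, cons(g(e, cons(e, cons(e, a))), c)), e))  →  g(cons(cons(c, e), a), cons(cons(g(e, cons(e, cons(e, a))), c), e))   [R4 at 2.1]
2. g(cons(cons(c, e), a), cons(cons(g(e, cons(e, cons(e, a))), c), e))  →  a   [R1 at ε]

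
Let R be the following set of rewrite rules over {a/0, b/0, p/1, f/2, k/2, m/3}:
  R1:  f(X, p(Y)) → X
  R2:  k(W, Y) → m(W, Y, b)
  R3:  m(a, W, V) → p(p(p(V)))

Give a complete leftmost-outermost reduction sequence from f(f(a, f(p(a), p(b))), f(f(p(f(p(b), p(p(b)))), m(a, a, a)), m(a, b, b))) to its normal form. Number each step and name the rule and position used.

a

1. f(f(a, f(p(a), p(b))), f(f(p(f(p(b), p(p(b)))), m(a, a, a)), m(a, b, b)))  →  f(f(a, p(a)), f(f(p(f(p(b), p(p(b)))), m(a, a, a)), m(a, b, b)))   [R1 at 1.2]
2. f(f(a, p(a)), f(f(p(f(p(b), p(p(b)))), m(a, a, a)), m(a, b, b)))  →  f(a, f(f(p(f(p(b), p(p(b)))), m(a, a, a)), m(a, b, b)))   [R1 at 1]
3. f(a, f(f(p(f(p(b), p(p(b)))), m(a, a, a)), m(a, b, b)))  →  f(a, f(f(p(p(b)), m(a, a, a)), m(a, b, b)))   [R1 at 2.1.1.1]
4. f(a, f(f(p(p(b)), m(a, a, a)), m(a, b, b)))  →  f(a, f(f(p(p(b)), p(p(p(a)))), m(a, b, b)))   [R3 at 2.1.2]
5. f(a, f(f(p(p(b)), p(p(p(a)))), m(a, b, b)))  →  f(a, f(p(p(b)), m(a, b, b)))   [R1 at 2.1]
6. f(a, f(p(p(b)), m(a, b, b)))  →  f(a, f(p(p(b)), p(p(p(b)))))   [R3 at 2.2]
7. f(a, f(p(p(b)), p(p(p(b)))))  →  f(a, p(p(b)))   [R1 at 2]
8. f(a, p(p(b)))  →  a   [R1 at ε]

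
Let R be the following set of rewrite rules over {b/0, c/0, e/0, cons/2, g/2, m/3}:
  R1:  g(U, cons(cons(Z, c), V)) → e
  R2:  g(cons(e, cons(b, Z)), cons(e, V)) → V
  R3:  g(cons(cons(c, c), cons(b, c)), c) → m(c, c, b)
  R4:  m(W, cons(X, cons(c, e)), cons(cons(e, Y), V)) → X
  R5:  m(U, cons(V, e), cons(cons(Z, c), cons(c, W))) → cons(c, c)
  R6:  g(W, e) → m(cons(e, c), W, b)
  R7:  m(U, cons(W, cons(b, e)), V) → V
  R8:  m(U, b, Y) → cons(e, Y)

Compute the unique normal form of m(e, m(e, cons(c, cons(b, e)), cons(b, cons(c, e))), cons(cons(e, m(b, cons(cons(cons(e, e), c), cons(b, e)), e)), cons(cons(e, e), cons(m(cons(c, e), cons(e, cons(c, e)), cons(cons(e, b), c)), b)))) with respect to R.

b

1. m(e, m(e, cons(c, cons(b, e)), cons(b, cons(c, e))), cons(cons(e, m(b, cons(cons(cons(e, e), c), cons(b, e)), e)), cons(cons(e, e), cons(m(cons(c, e), cons(e, cons(c, e)), cons(cons(e, b), c)), b))))  →  m(e, cons(b, cons(c, e)), cons(cons(e, m(b, cons(cons(cons(e, e), c), cons(b, e)), e)), cons(cons(e, e), cons(m(cons(c, e), cons(e, cons(c, e)), cons(cons(e, b), c)), b))))   [R7 at 2]
2. m(e, cons(b, cons(c, e)), cons(cons(e, m(b, cons(cons(cons(e, e), c), cons(b, e)), e)), cons(cons(e, e), cons(m(cons(c, e), cons(e, cons(c, e)), cons(cons(e, b), c)), b))))  →  b   [R4 at ε]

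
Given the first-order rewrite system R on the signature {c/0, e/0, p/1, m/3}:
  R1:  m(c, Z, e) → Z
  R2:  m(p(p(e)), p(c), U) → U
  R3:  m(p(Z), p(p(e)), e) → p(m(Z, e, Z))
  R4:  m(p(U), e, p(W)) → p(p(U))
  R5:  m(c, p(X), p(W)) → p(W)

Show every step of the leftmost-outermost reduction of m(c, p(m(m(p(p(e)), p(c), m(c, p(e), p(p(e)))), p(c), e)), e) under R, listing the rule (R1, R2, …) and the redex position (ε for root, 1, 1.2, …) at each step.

1. m(c, p(m(m(p(p(e)), p(c), m(c, p(e), p(p(e)))), p(c), e)), e)  →  p(m(m(p(p(e)), p(c), m(c, p(e), p(p(e)))), p(c), e))   [R1 at ε]
2. p(m(m(p(p(e)), p(c), m(c, p(e), p(p(e)))), p(c), e))  →  p(m(m(c, p(e), p(p(e))), p(c), e))   [R2 at 1.1]
3. p(m(m(c, p(e), p(p(e))), p(c), e))  →  p(m(p(p(e)), p(c), e))   [R5 at 1.1]
4. p(m(p(p(e)), p(c), e))  →  p(e)   [R2 at 1]

p(e)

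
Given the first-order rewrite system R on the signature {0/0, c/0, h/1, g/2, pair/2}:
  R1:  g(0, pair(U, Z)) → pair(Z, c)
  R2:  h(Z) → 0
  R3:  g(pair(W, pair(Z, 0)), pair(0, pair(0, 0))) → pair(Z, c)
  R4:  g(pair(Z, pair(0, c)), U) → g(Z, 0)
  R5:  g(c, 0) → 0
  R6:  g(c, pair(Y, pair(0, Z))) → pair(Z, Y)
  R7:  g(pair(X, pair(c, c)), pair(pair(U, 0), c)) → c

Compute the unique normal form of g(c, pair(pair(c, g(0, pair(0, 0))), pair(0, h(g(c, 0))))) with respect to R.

1. g(c, pair(pair(c, g(0, pair(0, 0))), pair(0, h(g(c, 0)))))  →  pair(h(g(c, 0)), pair(c, g(0, pair(0, 0))))   [R6 at ε]
2. pair(h(g(c, 0)), pair(c, g(0, pair(0, 0))))  →  pair(0, pair(c, g(0, pair(0, 0))))   [R2 at 1]
3. pair(0, pair(c, g(0, pair(0, 0))))  →  pair(0, pair(c, pair(0, c)))   [R1 at 2.2]

pair(0, pair(c, pair(0, c)))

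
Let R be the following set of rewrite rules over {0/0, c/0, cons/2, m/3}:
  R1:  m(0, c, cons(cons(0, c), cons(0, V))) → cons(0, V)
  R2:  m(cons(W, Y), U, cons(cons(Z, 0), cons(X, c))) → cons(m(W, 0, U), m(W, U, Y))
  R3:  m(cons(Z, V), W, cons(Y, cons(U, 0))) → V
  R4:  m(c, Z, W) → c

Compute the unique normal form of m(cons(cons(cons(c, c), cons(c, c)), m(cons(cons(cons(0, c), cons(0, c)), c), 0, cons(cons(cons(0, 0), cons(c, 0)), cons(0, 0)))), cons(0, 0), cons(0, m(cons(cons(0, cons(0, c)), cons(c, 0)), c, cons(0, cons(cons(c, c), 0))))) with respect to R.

c

1. m(cons(cons(cons(c, c), cons(c, c)), m(cons(cons(cons(0, c), cons(0, c)), c), 0, cons(cons(cons(0, 0), cons(c, 0)), cons(0, 0)))), cons(0, 0), cons(0, m(cons(cons(0, cons(0, c)), cons(c, 0)), c, cons(0, cons(cons(c, c), 0)))))  →  m(cons(cons(cons(c, c), cons(c, c)), c), cons(0, 0), cons(0, m(cons(cons(0, cons(0, c)), cons(c, 0)), c, cons(0, cons(cons(c, c), 0)))))   [R3 at 1.2]
2. m(cons(cons(cons(c, c), cons(c, c)), c), cons(0, 0), cons(0, m(cons(cons(0, cons(0, c)), cons(c, 0)), c, cons(0, cons(cons(c, c), 0)))))  →  m(cons(cons(cons(c, c), cons(c, c)), c), cons(0, 0), cons(0, cons(c, 0)))   [R3 at 3.2]
3. m(cons(cons(cons(c, c), cons(c, c)), c), cons(0, 0), cons(0, cons(c, 0)))  →  c   [R3 at ε]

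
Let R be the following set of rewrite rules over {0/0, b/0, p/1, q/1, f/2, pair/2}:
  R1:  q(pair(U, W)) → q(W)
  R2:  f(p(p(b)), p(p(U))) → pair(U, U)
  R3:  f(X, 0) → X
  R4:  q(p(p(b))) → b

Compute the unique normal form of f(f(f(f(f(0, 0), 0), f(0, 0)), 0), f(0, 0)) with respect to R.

0

1. f(f(f(f(f(0, 0), 0), f(0, 0)), 0), f(0, 0))  →  f(f(f(f(0, 0), 0), f(0, 0)), f(0, 0))   [R3 at 1]
2. f(f(f(f(0, 0), 0), f(0, 0)), f(0, 0))  →  f(f(f(0, 0), f(0, 0)), f(0, 0))   [R3 at 1.1]
3. f(f(f(0, 0), f(0, 0)), f(0, 0))  →  f(f(0, f(0, 0)), f(0, 0))   [R3 at 1.1]
4. f(f(0, f(0, 0)), f(0, 0))  →  f(f(0, 0), f(0, 0))   [R3 at 1.2]
5. f(f(0, 0), f(0, 0))  →  f(0, f(0, 0))   [R3 at 1]
6. f(0, f(0, 0))  →  f(0, 0)   [R3 at 2]
7. f(0, 0)  →  0   [R3 at ε]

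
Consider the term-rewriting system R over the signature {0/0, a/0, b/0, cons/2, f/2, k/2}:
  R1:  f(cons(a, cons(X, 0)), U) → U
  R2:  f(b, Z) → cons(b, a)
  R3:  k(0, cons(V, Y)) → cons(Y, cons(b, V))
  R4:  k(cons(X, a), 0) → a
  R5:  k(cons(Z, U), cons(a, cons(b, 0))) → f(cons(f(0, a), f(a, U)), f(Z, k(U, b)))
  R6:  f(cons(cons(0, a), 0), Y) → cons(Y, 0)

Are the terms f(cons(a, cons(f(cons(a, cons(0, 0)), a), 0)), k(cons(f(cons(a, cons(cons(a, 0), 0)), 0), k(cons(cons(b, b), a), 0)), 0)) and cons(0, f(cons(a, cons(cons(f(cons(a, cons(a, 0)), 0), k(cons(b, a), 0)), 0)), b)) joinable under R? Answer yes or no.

Reduce t₁ = f(cons(a, cons(f(cons(a, cons(0, 0)), a), 0)), k(cons(f(cons(a, cons(cons(a, 0), 0)), 0), k(cons(cons(b, b), a), 0)), 0)):
1. f(cons(a, cons(f(cons(a, cons(0, 0)), a), 0)), k(cons(f(cons(a, cons(cons(a, 0), 0)), 0), k(cons(cons(b, b), a), 0)), 0))  →  k(cons(f(cons(a, cons(cons(a, 0), 0)), 0), k(cons(cons(b, b), a), 0)), 0)   [R1 at ε]
2. k(cons(f(cons(a, cons(cons(a, 0), 0)), 0), k(cons(cons(b, b), a), 0)), 0)  →  k(cons(0, k(cons(cons(b, b), a), 0)), 0)   [R1 at 1.1]
3. k(cons(0, k(cons(cons(b, b), a), 0)), 0)  →  k(cons(0, a), 0)   [R4 at 1.2]
4. k(cons(0, a), 0)  →  a   [R4 at ε]

Reduce t₂ = cons(0, f(cons(a, cons(cons(f(cons(a, cons(a, 0)), 0), k(cons(b, a), 0)), 0)), b)):
1. cons(0, f(cons(a, cons(cons(f(cons(a, cons(a, 0)), 0), k(cons(b, a), 0)), 0)), b))  →  cons(0, b)   [R1 at 2]

no — NF(t₁) = a, NF(t₂) = cons(0, b)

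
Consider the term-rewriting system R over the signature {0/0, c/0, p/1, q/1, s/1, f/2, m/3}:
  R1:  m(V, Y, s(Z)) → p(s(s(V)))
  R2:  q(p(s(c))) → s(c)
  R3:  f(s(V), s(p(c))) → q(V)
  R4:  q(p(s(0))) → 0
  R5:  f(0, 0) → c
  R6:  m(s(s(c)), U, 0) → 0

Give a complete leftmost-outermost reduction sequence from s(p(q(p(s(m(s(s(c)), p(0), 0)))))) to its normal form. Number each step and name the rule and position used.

1. s(p(q(p(s(m(s(s(c)), p(0), 0))))))  →  s(p(q(p(s(0)))))   [R6 at 1.1.1.1.1]
2. s(p(q(p(s(0)))))  →  s(p(0))   [R4 at 1.1]

s(p(0))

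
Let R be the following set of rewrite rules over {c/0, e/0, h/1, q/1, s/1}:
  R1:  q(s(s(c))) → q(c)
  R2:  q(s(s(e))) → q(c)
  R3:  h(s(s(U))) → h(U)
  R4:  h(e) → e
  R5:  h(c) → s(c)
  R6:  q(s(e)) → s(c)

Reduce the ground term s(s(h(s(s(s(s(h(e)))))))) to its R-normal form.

1. s(s(h(s(s(s(s(h(e))))))))  →  s(s(h(s(s(h(e))))))   [R3 at 1.1]
2. s(s(h(s(s(h(e))))))  →  s(s(h(h(e))))   [R3 at 1.1]
3. s(s(h(h(e))))  →  s(s(h(e)))   [R4 at 1.1.1]
4. s(s(h(e)))  →  s(s(e))   [R4 at 1.1]

s(s(e))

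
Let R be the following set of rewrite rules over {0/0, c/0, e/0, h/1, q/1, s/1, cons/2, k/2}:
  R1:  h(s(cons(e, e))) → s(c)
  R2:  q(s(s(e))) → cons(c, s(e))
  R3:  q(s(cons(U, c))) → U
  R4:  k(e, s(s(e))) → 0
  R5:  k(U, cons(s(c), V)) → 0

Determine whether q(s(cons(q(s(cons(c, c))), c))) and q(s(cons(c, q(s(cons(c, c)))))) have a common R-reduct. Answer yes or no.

yes — NF(t₁) = c, NF(t₂) = c

Reduce t₁ = q(s(cons(q(s(cons(c, c))), c))):
1. q(s(cons(q(s(cons(c, c))), c)))  →  q(s(cons(c, c)))   [R3 at ε]
2. q(s(cons(c, c)))  →  c   [R3 at ε]

Reduce t₂ = q(s(cons(c, q(s(cons(c, c)))))):
1. q(s(cons(c, q(s(cons(c, c))))))  →  q(s(cons(c, c)))   [R3 at 1.1.2]
2. q(s(cons(c, c)))  →  c   [R3 at ε]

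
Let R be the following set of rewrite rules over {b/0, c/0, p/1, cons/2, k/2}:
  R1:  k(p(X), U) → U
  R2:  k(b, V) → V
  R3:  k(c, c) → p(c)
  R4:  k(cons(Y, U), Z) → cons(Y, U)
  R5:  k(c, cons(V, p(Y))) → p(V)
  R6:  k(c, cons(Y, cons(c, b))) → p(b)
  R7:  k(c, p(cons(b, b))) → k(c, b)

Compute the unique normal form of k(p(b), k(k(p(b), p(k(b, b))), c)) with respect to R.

1. k(p(b), k(k(p(b), p(k(b, b))), c))  →  k(k(p(b), p(k(b, b))), c)   [R1 at ε]
2. k(k(p(b), p(k(b, b))), c)  →  k(p(k(b, b)), c)   [R1 at 1]
3. k(p(k(b, b)), c)  →  c   [R1 at ε]

c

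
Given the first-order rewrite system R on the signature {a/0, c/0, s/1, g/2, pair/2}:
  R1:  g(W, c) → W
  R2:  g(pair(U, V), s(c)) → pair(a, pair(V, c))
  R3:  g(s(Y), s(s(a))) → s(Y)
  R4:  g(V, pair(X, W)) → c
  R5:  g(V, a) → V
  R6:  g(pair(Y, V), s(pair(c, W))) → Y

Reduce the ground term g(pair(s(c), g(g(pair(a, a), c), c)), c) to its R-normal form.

pair(s(c), pair(a, a))

1. g(pair(s(c), g(g(pair(a, a), c), c)), c)  →  pair(s(c), g(g(pair(a, a), c), c))   [R1 at ε]
2. pair(s(c), g(g(pair(a, a), c), c))  →  pair(s(c), g(pair(a, a), c))   [R1 at 2]
3. pair(s(c), g(pair(a, a), c))  →  pair(s(c), pair(a, a))   [R1 at 2]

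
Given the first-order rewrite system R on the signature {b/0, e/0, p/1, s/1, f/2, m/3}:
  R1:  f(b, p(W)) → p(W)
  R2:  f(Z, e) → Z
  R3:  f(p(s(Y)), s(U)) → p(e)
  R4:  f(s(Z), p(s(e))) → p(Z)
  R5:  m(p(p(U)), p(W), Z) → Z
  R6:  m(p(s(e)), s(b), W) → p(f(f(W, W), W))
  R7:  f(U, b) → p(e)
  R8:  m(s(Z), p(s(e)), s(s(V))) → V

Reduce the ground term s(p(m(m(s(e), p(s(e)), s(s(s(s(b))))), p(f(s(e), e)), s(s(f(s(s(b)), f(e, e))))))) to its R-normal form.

1. s(p(m(m(s(e), p(s(e)), s(s(s(s(b))))), p(f(s(e), e)), s(s(f(s(s(b)), f(e, e)))))))  →  s(p(m(s(s(b)), p(f(s(e), e)), s(s(f(s(s(b)), f(e, e)))))))   [R8 at 1.1.1]
2. s(p(m(s(s(b)), p(f(s(e), e)), s(s(f(s(s(b)), f(e, e)))))))  →  s(p(m(s(s(b)), p(s(e)), s(s(f(s(s(b)), f(e, e)))))))   [R2 at 1.1.2.1]
3. s(p(m(s(s(b)), p(s(e)), s(s(f(s(s(b)), f(e, e)))))))  →  s(p(f(s(s(b)), f(e, e))))   [R8 at 1.1]
4. s(p(f(s(s(b)), f(e, e))))  →  s(p(f(s(s(b)), e)))   [R2 at 1.1.2]
5. s(p(f(s(s(b)), e)))  →  s(p(s(s(b))))   [R2 at 1.1]

s(p(s(s(b))))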